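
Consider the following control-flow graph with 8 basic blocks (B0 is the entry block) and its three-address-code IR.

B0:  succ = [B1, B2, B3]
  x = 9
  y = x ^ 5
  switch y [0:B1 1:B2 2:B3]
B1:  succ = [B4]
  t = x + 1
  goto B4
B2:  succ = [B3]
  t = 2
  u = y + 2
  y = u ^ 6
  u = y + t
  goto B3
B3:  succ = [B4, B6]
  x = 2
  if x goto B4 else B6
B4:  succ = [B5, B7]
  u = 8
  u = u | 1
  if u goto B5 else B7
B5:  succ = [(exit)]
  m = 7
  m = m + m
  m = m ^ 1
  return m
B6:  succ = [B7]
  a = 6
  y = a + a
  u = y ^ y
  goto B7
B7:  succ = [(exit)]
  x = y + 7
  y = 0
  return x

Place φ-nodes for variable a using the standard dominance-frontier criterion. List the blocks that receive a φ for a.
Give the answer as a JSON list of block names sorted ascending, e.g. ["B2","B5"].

idom tree: B1←B0 B2←B0 B3←B0 B4←B0 B5←B4 B6←B3 B7←B0
Dom at joins:
  B3: preds {B0,B2}: {B0} ∩ {B0,B2} = {B0}; idom=B0
  B4: preds {B1,B3}: {B0,B1} ∩ {B0,B3} = {B0}; idom=B0
  B7: preds {B4,B6}: {B0,B4} ∩ {B0,B3,B6} = {B0}; idom=B0

DF walk-up:
  B3←B0: walk · to B0
  B3←B2: walk B2 to B0
  B4←B1: walk B1 to B0
  B4←B3: walk B3 to B0
  B7←B4: walk B4 to B0
  B7←B6: walk B6→B3 to B0
  B0: DF=∅
  B1: DF={B4}
  B2: DF={B3}
  B3: DF={B4,B7}
  B4: DF={B7}
  B5: DF=∅
  B6: DF={B7}
  B7: DF=∅

φ for a: defs {B6}
  DF⁺ = {B7}

Answer: ["B7"]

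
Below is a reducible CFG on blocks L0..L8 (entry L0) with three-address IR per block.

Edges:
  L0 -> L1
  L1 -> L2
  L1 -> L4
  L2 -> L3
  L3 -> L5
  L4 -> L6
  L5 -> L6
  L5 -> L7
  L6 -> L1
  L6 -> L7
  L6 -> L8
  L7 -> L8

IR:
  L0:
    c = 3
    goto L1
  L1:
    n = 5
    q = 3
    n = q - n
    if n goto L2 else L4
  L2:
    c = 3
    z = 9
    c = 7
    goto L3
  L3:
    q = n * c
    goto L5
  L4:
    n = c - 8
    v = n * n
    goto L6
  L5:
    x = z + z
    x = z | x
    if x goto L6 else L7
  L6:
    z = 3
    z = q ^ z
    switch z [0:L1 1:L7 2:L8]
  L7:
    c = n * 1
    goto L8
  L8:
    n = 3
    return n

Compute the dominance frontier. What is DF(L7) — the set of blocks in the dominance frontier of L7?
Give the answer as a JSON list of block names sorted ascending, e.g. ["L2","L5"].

Answer: ["L8"]

Analysis:
idom tree: L1←L0 L2←L1 L3←L2 L4←L1 L5←L3 L6←L1 L7←L1 L8←L1
Dom at joins:
  L1: preds {L0,L6}: {L0} ∩ {L0,L1,L6} = {L0}; idom=L0
  L6: preds {L4,L5}: {L0,L1,L4} ∩ {L0,L1,L2,L3,L5} = {L0,L1}; idom=L1
  L7: preds {L5,L6}: {L0,L1,L2,L3,L5} ∩ {L0,L1,L6} = {L0,L1}; idom=L1
  L8: preds {L6,L7}: {L0,L1,L6} ∩ {L0,L1,L7} = {L0,L1}; idom=L1

DF derivation:
  L1←L0: walk · to L0
  L1←L6: walk L6→L1 to L0
  L6←L4: walk L4 to L1
  L6←L5: walk L5→L3→L2 to L1
  L7←L5: walk L5→L3→L2 to L1
  L7←L6: walk L6 to L1
  L8←L6: walk L6 to L1
  L8←L7: walk L7 to L1
  L0 → ∅
  L1 → {L1}
  L2 → {L6,L7}
  L3 → {L6,L7}
  L4 → {L6}
  L5 → {L6,L7}
  L6 → {L1,L7,L8}
  L7 → {L8}
  L8 → ∅

DF(L7) = ["L8"]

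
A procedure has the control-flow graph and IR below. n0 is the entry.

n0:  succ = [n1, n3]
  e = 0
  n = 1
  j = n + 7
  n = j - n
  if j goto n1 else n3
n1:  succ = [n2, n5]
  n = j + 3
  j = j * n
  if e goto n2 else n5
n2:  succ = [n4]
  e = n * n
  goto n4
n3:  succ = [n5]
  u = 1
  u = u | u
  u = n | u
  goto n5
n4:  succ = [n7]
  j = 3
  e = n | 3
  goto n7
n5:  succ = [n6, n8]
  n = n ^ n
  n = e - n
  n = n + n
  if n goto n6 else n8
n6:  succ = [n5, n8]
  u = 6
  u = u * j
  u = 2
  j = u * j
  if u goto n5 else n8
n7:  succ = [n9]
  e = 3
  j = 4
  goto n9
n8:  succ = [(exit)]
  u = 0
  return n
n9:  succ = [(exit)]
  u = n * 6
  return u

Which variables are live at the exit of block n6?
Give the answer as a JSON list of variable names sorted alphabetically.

Answer: ["e", "j", "n"]

Working:
def/use:
  n0 def {e,j,n} use ∅
  n1 def {j,n} use {e,j}
  n2 def {e} use {n}
  n3 def {u} use {n}
  n4 def {e,j} use {n}
  n5 def {n} use {e,n}
  n6 def {j,u} use {j}
  n7 def {e,j} use ∅
  n8 def {u} use {n}
  n9 def {u} use {n}

Liveness:
  live n0: ∅→{e,j,n}
  live n1: {e,j}→{e,j,n}
  live n2: {n}→{n}
  live n3: {e,j,n}→{e,j,n}
  live n4: {n}→{n}
  live n5: {e,j,n}→{e,j,n}
  live n6: {e,j,n}→{e,j,n}
  live n7: {n}→{n}
  live n8: {n}→∅
  live n9: {n}→∅

live-out(n6) = ["e", "j", "n"]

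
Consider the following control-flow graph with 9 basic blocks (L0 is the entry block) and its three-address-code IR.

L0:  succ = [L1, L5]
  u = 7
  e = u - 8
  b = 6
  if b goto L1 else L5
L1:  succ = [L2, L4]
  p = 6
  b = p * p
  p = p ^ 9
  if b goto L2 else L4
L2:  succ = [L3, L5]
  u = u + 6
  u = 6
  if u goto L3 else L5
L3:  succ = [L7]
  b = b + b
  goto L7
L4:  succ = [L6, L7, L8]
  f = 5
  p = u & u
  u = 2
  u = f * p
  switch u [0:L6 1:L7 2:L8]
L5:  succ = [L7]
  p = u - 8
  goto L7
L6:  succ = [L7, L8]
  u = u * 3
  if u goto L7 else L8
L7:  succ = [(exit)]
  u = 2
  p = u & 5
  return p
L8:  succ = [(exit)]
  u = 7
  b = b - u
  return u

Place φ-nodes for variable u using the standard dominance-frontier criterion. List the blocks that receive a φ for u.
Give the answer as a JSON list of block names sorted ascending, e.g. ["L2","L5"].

Answer: ["L5", "L7", "L8"]

Derivation:
idom tree: L1←L0 L2←L1 L3←L2 L4←L1 L5←L0 L6←L4 L7←L0 L8←L4
Dom∩ at merges:
  L5: preds {L0,L2}: {L0} ∩ {L0,L1,L2} = {L0}; idom=L0
  L7: preds {L3,L4,L5,L6}: {L0,L1,L2,L3} ∩ {L0,L1,L4} ∩ {L0,L5} ∩ {L0,L1,L4,L6} = {L0}; idom=L0
  L8: preds {L4,L6}: {L0,L1,L4} ∩ {L0,L1,L4,L6} = {L0,L1,L4}; idom=L4

DF walk-up:
  join L5 pred L0: · stop@L0
  join L5 pred L2: L2→L1 stop@L0
  join L7 pred L3: L3→L2→L1 stop@L0
  join L7 pred L4: L4→L1 stop@L0
  join L7 pred L5: L5 stop@L0
  join L7 pred L6: L6→L4→L1 stop@L0
  join L8 pred L4: · stop@L4
  join L8 pred L6: L6 stop@L4
  L0 → ∅
  L1 → {L5,L7}
  L2 → {L5,L7}
  L3 → {L7}
  L4 → {L7}
  L5 → {L7}
  L6 → {L7,L8}
  L7 → ∅
  L8 → ∅

φ for u: defs {L0,L2,L4,L6,L7,L8}
  DF⁺ = {L5,L7,L8}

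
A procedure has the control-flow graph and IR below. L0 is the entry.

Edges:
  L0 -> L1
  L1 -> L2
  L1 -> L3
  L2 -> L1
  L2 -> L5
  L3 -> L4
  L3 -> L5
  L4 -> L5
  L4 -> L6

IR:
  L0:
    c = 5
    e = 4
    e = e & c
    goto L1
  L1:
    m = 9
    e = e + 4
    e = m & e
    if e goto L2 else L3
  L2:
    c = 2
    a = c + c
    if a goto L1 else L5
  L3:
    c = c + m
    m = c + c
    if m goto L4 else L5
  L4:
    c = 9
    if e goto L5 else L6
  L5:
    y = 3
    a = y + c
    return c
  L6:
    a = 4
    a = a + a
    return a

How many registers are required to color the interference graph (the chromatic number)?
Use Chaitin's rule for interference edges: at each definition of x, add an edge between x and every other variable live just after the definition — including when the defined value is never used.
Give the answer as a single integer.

Block summaries:
  L0: {c,e} / ∅
  L1: {e,m} / {e}
  L2: {a,c} / ∅
  L3: {c,m} / {c,m}
  L4: {c} / {e}
  L5: {a,y} / {c}
  L6: {a} / ∅

Backward fixpoint:
  L0 li=∅ lo={c,e}
  L1 li={c,e} lo={c,e,m}
  L2 li={e} lo={c,e}
  L3 li={c,e,m} lo={c,e}
  L4 li={e} lo={c}
  L5 li={c} lo=∅
  L6 li=∅ lo=∅

Conflict graph:
  a — {c,e}
  c — {a,e,m,y}
  e — {a,c,m}
  m — {c,e}
  y — {c}

Colouring:
  {a,c,e} pairwise interfere (3-clique) ⇒ χ ≥ 3
  assign a→R2 c→R0 e→R1 m→R2 y→R1 — no edge inside a register ⇒ χ ≤ 3
  χ = 3

Answer: 3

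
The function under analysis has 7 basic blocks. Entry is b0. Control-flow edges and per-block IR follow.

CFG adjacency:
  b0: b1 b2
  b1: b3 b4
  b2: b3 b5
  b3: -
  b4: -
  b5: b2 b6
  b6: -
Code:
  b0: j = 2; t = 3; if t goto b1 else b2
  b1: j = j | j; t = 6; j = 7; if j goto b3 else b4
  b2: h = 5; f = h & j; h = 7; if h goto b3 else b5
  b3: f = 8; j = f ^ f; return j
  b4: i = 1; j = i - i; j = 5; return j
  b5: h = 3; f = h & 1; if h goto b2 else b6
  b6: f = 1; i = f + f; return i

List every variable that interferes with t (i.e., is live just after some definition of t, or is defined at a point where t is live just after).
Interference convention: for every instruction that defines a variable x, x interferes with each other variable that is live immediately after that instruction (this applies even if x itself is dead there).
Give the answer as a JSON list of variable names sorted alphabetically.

Answer: ["j"]

Analysis:
Per-block:
  b0 def {j,t} use ∅
  b1 def {j,t} use {j}
  b2 def {f,h} use {j}
  b3 def {f,j} use ∅
  b4 def {i,j} use ∅
  b5 def {f,h} use ∅
  b6 def {f,i} use ∅

Live sets:
  b0: in=∅ out={j}
  b1: in={j} out=∅
  b2: in={j} out={j}
  b3: in=∅ out=∅
  b4: in=∅ out=∅
  b5: in={j} out={j}
  b6: in=∅ out=∅

Interfere edges:
  f: {h,j}
  h: {f,j}
  i: ∅
  j: {f,h,t}
  t: {j}

N(t) = ["j"]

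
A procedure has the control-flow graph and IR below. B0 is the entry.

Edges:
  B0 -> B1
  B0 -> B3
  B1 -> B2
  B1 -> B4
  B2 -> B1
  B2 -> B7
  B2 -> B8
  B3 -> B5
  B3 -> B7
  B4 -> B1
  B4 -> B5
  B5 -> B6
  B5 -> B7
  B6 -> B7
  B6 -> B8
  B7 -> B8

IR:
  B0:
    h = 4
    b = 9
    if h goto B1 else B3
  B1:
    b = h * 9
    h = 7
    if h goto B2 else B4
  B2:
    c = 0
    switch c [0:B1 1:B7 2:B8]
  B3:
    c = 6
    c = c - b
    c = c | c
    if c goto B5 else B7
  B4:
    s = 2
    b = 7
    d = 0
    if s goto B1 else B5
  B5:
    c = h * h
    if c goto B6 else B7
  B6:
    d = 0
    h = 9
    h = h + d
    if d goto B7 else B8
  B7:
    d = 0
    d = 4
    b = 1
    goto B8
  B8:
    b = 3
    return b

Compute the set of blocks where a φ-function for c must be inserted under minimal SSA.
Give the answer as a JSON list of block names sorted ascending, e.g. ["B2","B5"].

Answer: ["B1", "B5", "B7", "B8"]

Analysis:
idom tree: B1←B0 B2←B1 B3←B0 B4←B1 B5←B0 B6←B5 B7←B0 B8←B0
Dom at joins:
  B1: preds {B0,B2,B4}: {B0} ∩ {B0,B1,B2} ∩ {B0,B1,B4} = {B0}; idom=B0
  B5: preds {B3,B4}: {B0,B3} ∩ {B0,B1,B4} = {B0}; idom=B0
  B7: preds {B2,B3,B5,B6}: {B0,B1,B2} ∩ {B0,B3} ∩ {B0,B5} ∩ {B0,B5,B6} = {B0}; idom=B0
  B8: preds {B2,B6,B7}: {B0,B1,B2} ∩ {B0,B5,B6} ∩ {B0,B7} = {B0}; idom=B0

Frontier:
  join B1 pred B0: · stop@B0
  join B1 pred B2: B2→B1 stop@B0
  join B1 pred B4: B4→B1 stop@B0
  join B5 pred B3: B3 stop@B0
  join B5 pred B4: B4→B1 stop@B0
  join B7 pred B2: B2→B1 stop@B0
  join B7 pred B3: B3 stop@B0
  join B7 pred B5: B5 stop@B0
  join B7 pred B6: B6→B5 stop@B0
  join B8 pred B2: B2→B1 stop@B0
  join B8 pred B6: B6→B5 stop@B0
  join B8 pred B7: B7 stop@B0
  B0 → ∅
  B1 → {B1,B5,B7,B8}
  B2 → {B1,B7,B8}
  B3 → {B5,B7}
  B4 → {B1,B5}
  B5 → {B7,B8}
  B6 → {B7,B8}
  B7 → {B8}
  B8 → ∅

φ for c: defs {B2,B3,B5}
  DF⁺ = {B1,B5,B7,B8}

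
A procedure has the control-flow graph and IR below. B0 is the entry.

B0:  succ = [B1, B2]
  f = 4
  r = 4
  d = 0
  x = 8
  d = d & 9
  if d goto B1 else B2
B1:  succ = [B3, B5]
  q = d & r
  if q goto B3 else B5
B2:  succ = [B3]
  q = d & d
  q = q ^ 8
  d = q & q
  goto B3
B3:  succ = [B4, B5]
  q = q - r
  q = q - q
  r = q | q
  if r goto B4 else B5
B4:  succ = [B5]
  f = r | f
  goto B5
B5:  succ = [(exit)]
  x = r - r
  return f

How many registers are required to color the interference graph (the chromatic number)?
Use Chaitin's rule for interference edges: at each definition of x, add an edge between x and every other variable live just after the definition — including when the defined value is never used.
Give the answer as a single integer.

Answer: 4

Analysis:
Per-block:
  B0 def {d,f,r,x} use ∅
  B1 def {q} use {d,r}
  B2 def {d,q} use {d}
  B3 def {q,r} use {q,r}
  B4 def {f} use {f,r}
  B5 def {x} use {f,r}

Live sets:
  B0 li=∅ lo={d,f,r}
  B1 li={d,f,r} lo={f,q,r}
  B2 li={d,f,r} lo={f,q,r}
  B3 li={f,q,r} lo={f,r}
  B4 li={f,r} lo={f,r}
  B5 li={f,r} lo=∅

Interference:
  d: {f,q,r,x}
  f: {d,q,r,x}
  q: {d,f,r}
  r: {d,f,q,x}
  x: {d,f,r}

Chromatic number:
  {d,f,q,r} pairwise interfere (4-clique) ⇒ χ ≥ 4
  4-colouring: R0={d}  R1={f}  R2={r}  R3={q,x}
  χ = 4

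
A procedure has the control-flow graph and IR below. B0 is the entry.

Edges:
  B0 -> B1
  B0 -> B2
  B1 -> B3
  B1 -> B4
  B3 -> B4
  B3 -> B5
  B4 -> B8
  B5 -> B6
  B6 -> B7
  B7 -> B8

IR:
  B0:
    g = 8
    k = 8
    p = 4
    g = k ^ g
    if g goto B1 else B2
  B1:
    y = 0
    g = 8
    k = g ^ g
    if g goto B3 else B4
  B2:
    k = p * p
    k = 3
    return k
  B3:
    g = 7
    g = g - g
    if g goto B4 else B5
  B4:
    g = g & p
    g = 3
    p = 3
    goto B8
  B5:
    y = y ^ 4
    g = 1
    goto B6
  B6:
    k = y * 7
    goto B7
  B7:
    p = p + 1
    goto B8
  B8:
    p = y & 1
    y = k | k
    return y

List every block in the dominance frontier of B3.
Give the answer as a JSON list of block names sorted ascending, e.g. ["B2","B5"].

idom tree: B1←B0 B2←B0 B3←B1 B4←B1 B5←B3 B6←B5 B7←B6 B8←B1
Dom∩ at merges:
  B4: preds {B1,B3}: {B0,B1} ∩ {B0,B1,B3} = {B0,B1}; idom=B1
  B8: preds {B4,B7}: {B0,B1,B4} ∩ {B0,B1,B3,B5,B6,B7} = {B0,B1}; idom=B1

Frontier:
  B4←B1: walk · to B1
  B4←B3: walk B3 to B1
  B8←B4: walk B4 to B1
  B8←B7: walk B7→B6→B5→B3 to B1
  B0: DF=∅
  B1: DF=∅
  B2: DF=∅
  B3: DF={B4,B8}
  B4: DF={B8}
  B5: DF={B8}
  B6: DF={B8}
  B7: DF={B8}
  B8: DF=∅

DF(B3) = ["B4", "B8"]

Answer: ["B4", "B8"]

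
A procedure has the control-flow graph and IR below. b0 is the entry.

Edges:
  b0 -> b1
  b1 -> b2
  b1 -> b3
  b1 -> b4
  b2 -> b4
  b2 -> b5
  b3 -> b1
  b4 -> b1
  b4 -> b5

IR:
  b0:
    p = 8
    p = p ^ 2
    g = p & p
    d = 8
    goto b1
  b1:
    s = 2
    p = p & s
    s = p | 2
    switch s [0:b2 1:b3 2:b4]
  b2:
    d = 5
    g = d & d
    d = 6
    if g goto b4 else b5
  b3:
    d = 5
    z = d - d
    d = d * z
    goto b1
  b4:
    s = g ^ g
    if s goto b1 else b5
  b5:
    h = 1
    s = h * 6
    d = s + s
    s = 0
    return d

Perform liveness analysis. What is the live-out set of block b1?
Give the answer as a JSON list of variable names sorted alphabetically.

def/use:
  b0 def {d,g,p} use ∅
  b1 def {p,s} use {p}
  b2 def {d,g} use ∅
  b3 def {d,z} use ∅
  b4 def {s} use {g}
  b5 def {d,h,s} use ∅

Backward fixpoint:
  live b0: ∅→{g,p}
  live b1: {g,p}→{g,p}
  live b2: {p}→{g,p}
  live b3: {g,p}→{g,p}
  live b4: {g,p}→{g,p}
  live b5: ∅→∅

live-out(b1) = ["g", "p"]

Answer: ["g", "p"]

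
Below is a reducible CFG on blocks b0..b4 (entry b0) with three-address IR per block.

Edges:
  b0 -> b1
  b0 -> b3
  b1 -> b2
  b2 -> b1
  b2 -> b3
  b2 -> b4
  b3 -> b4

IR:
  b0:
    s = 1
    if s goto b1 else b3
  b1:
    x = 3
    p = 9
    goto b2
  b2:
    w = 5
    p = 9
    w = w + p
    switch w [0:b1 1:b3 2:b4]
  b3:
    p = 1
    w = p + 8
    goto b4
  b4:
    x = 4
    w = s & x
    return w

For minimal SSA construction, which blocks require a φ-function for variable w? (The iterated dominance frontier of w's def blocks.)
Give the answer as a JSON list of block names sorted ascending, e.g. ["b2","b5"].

idom tree: b1←b0 b2←b1 b3←b0 b4←b0
Dom at joins:
  b1: preds {b0,b2}: {b0} ∩ {b0,b1,b2} = {b0}; idom=b0
  b3: preds {b0,b2}: {b0} ∩ {b0,b1,b2} = {b0}; idom=b0
  b4: preds {b2,b3}: {b0,b1,b2} ∩ {b0,b3} = {b0}; idom=b0

DF derivation:
  join b1 pred b0: · stop@b0
  join b1 pred b2: b2→b1 stop@b0
  join b3 pred b0: · stop@b0
  join b3 pred b2: b2→b1 stop@b0
  join b4 pred b2: b2→b1 stop@b0
  join b4 pred b3: b3 stop@b0
  b0 → ∅
  b1 → {b1,b3,b4}
  b2 → {b1,b3,b4}
  b3 → {b4}
  b4 → ∅

φ for w: defs {b2,b3,b4}
  DF⁺ = {b1,b3,b4}

Answer: ["b1", "b3", "b4"]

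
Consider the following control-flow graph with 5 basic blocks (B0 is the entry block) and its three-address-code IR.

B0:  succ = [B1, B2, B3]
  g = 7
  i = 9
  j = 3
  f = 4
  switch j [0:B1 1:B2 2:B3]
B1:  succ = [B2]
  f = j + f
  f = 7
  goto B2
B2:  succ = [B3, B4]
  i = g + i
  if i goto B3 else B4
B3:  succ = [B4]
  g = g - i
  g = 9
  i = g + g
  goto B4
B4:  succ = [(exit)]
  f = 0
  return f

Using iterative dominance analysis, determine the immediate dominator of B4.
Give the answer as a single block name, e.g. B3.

idom tree: B1←B0 B2←B0 B3←B0 B4←B0
Dom∩ at merges:
  B2: preds {B0,B1}: {B0} ∩ {B0,B1} = {B0}; idom=B0
  B3: preds {B0,B2}: {B0} ∩ {B0,B2} = {B0}; idom=B0
  B4: preds {B2,B3}: {B0,B2} ∩ {B0,B3} = {B0}; idom=B0

idom(B4) = B0

Answer: B0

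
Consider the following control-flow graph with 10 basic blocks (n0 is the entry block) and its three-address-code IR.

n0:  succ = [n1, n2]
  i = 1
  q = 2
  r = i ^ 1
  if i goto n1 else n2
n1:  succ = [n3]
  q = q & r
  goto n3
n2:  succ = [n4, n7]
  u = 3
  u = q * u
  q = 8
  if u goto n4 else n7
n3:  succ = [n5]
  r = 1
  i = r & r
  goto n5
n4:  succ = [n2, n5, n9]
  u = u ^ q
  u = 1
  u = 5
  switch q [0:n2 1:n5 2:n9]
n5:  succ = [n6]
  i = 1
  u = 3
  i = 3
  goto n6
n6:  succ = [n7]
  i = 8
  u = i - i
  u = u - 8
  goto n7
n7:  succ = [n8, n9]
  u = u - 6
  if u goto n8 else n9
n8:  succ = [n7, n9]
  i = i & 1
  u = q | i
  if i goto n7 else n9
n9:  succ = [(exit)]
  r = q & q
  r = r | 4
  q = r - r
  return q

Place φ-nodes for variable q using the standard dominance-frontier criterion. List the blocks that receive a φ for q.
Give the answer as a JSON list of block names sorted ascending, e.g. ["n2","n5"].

idom tree: n1←n0 n2←n0 n3←n1 n4←n2 n5←n0 n6←n5 n7←n0 n8←n7 n9←n0
Join-block Dom:
  n2: preds {n0,n4}: {n0} ∩ {n0,n2,n4} = {n0}; idom=n0
  n5: preds {n3,n4}: {n0,n1,n3} ∩ {n0,n2,n4} = {n0}; idom=n0
  n7: preds {n2,n6,n8}: {n0,n2} ∩ {n0,n5,n6} ∩ {n0,n7,n8} = {n0}; idom=n0
  n9: preds {n4,n7,n8}: {n0,n2,n4} ∩ {n0,n7} ∩ {n0,n7,n8} = {n0}; idom=n0

DF derivation:
  n2←n0: walk · to n0
  n2←n4: walk n4→n2 to n0
  n5←n3: walk n3→n1 to n0
  n5←n4: walk n4→n2 to n0
  n7←n2: walk n2 to n0
  n7←n6: walk n6→n5 to n0
  n7←n8: walk n8→n7 to n0
  n9←n4: walk n4→n2 to n0
  n9←n7: walk n7 to n0
  n9←n8: walk n8→n7 to n0
  DF(n0)=∅
  DF(n1)={n5}
  DF(n2)={n2,n5,n7,n9}
  DF(n3)={n5}
  DF(n4)={n2,n5,n9}
  DF(n5)={n7}
  DF(n6)={n7}
  DF(n7)={n7,n9}
  DF(n8)={n7,n9}
  DF(n9)=∅

φ for q: defs {n0,n1,n2,n9}
  DF⁺ = {n2,n5,n7,n9}

Answer: ["n2", "n5", "n7", "n9"]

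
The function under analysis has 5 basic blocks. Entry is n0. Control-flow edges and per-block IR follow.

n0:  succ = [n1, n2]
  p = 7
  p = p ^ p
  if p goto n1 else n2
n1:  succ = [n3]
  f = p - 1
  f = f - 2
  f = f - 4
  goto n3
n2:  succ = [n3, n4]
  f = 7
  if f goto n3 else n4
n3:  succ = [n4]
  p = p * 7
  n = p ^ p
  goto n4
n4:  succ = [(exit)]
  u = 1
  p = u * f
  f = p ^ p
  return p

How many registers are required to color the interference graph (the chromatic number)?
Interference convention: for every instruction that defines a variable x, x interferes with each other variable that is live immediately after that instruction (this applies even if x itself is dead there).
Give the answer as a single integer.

def/use:
  n0 def {p} use ∅
  n1 def {f} use {p}
  n2 def {f} use ∅
  n3 def {n,p} use {p}
  n4 def {f,p,u} use {f}

Backward fixpoint:
  n0 li=∅ lo={p}
  n1 li={p} lo={f,p}
  n2 li={p} lo={f,p}
  n3 li={f,p} lo={f}
  n4 li={f} lo=∅

Interfere edges:
  f↔{n,p,u}
  n↔{f}
  p↔{f}
  u↔{f}

Chromatic number:
  {f,n} pairwise interfere (2-clique) ⇒ χ ≥ 2
  assign f→c0 n→c1 p→c1 u→c1 — no edge inside a register ⇒ χ ≤ 2
  χ = 2

Answer: 2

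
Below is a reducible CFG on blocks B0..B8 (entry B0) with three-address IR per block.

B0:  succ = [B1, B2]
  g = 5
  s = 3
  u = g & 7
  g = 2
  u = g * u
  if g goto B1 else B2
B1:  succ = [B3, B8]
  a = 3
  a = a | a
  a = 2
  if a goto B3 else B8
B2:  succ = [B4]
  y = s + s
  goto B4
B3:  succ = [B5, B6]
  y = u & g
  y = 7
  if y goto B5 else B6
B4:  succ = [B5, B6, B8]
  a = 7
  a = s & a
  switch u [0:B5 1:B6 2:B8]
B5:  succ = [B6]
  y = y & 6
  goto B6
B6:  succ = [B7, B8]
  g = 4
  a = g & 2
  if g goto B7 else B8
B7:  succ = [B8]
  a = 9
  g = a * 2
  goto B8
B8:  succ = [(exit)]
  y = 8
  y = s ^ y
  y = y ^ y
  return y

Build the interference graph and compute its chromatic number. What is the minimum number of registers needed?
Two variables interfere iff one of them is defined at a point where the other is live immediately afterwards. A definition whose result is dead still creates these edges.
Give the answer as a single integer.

Block summaries:
  B0: def={g,s,u} ue=∅
  B1: def={a} ue=∅
  B2: def={y} ue={s}
  B3: def={y} ue={g,u}
  B4: def={a} ue={s,u}
  B5: def={y} ue={y}
  B6: def={a,g} ue=∅
  B7: def={a,g} ue=∅
  B8: def={y} ue={s}

Live sets:
  live B0: ∅→{g,s,u}
  live B1: {g,s,u}→{g,s,u}
  live B2: {s,u}→{s,u,y}
  live B3: {g,s,u}→{s,y}
  live B4: {s,u,y}→{s,y}
  live B5: {s,y}→{s}
  live B6: {s}→{s}
  live B7: {s}→{s}
  live B8: {s}→∅

Interfere edges:
  a: {g,s,u,y}
  g: {a,s,u}
  s: {a,g,u,y}
  u: {a,g,s,y}
  y: {a,s,u}

Registers:
  {a,g,s,u} pairwise interfere (4-clique) ⇒ χ ≥ 4
  4-colouring: R0={a}  R1={s}  R2={u}  R3={g,y}
  χ = 4

Answer: 4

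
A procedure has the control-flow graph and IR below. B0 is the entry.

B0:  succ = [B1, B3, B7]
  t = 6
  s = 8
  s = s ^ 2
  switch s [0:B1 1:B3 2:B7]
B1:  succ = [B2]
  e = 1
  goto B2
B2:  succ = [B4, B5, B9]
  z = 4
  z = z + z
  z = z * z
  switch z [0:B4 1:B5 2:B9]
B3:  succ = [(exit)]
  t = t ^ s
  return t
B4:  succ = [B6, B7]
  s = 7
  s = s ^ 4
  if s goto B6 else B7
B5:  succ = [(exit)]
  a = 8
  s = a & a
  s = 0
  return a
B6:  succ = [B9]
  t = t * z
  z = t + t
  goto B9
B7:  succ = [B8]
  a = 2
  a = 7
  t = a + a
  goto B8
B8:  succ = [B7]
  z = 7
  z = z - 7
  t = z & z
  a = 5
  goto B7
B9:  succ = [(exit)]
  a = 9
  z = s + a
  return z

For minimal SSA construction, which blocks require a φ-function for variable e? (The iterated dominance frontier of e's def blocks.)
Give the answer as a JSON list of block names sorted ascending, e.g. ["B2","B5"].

idom tree: B1←B0 B2←B1 B3←B0 B4←B2 B5←B2 B6←B4 B7←B0 B8←B7 B9←B2
Dom at joins:
  B7: preds {B0,B4,B8}: {B0} ∩ {B0,B1,B2,B4} ∩ {B0,B7,B8} = {B0}; idom=B0
  B9: preds {B2,B6}: {B0,B1,B2} ∩ {B0,B1,B2,B4,B6} = {B0,B1,B2}; idom=B2

DF walk-up:
  join B7 pred B0: · stop@B0
  join B7 pred B4: B4→B2→B1 stop@B0
  join B7 pred B8: B8→B7 stop@B0
  join B9 pred B2: · stop@B2
  join B9 pred B6: B6→B4 stop@B2
  DF(B0)=∅
  DF(B1)={B7}
  DF(B2)={B7}
  DF(B3)=∅
  DF(B4)={B7,B9}
  DF(B5)=∅
  DF(B6)={B9}
  DF(B7)={B7}
  DF(B8)={B7}
  DF(B9)=∅

φ for e: defs {B1}
  DF⁺ = {B7}

Answer: ["B7"]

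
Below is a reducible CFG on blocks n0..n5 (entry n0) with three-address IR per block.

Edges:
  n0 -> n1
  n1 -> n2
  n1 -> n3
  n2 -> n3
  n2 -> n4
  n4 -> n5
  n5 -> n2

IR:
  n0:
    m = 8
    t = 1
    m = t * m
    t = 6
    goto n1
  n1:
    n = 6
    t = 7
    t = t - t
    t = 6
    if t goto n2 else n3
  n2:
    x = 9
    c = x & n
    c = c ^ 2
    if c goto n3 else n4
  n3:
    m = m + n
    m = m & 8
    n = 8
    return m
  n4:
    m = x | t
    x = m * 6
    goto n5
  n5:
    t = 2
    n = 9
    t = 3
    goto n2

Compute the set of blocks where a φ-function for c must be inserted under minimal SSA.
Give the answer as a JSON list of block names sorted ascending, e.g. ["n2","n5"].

idom tree: n1←n0 n2←n1 n3←n1 n4←n2 n5←n4
Join-block Dom:
  n2: preds {n1,n5}: {n0,n1} ∩ {n0,n1,n2,n4,n5} = {n0,n1}; idom=n1
  n3: preds {n1,n2}: {n0,n1} ∩ {n0,n1,n2} = {n0,n1}; idom=n1

DF walk-up:
  join n2 pred n1: · stop@n1
  join n2 pred n5: n5→n4→n2 stop@n1
  join n3 pred n1: · stop@n1
  join n3 pred n2: n2 stop@n1
  DF(n0)=∅
  DF(n1)=∅
  DF(n2)={n2,n3}
  DF(n3)=∅
  DF(n4)={n2}
  DF(n5)={n2}

φ for c: defs {n2}
  DF⁺ = {n2,n3}

Answer: ["n2", "n3"]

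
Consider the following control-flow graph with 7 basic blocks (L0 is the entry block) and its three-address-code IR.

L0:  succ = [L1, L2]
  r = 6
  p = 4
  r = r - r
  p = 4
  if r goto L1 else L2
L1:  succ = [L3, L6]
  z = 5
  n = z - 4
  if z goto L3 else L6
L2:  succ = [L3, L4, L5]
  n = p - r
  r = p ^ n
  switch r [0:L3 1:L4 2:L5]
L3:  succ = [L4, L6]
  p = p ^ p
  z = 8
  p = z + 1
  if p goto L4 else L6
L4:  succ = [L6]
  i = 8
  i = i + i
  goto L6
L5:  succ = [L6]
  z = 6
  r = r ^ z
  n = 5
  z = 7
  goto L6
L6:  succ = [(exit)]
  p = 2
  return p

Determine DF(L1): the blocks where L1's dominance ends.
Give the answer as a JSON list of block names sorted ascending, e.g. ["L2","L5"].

idom tree: L1←L0 L2←L0 L3←L0 L4←L0 L5←L2 L6←L0
Dom at joins:
  L3: preds {L1,L2}: {L0,L1} ∩ {L0,L2} = {L0}; idom=L0
  L4: preds {L2,L3}: {L0,L2} ∩ {L0,L3} = {L0}; idom=L0
  L6: preds {L1,L3,L4,L5}: {L0,L1} ∩ {L0,L3} ∩ {L0,L4} ∩ {L0,L2,L5} = {L0}; idom=L0

Frontier:
  L3←L1: walk L1 to L0
  L3←L2: walk L2 to L0
  L4←L2: walk L2 to L0
  L4←L3: walk L3 to L0
  L6←L1: walk L1 to L0
  L6←L3: walk L3 to L0
  L6←L4: walk L4 to L0
  L6←L5: walk L5→L2 to L0
  DF(L0)=∅
  DF(L1)={L3,L6}
  DF(L2)={L3,L4,L6}
  DF(L3)={L4,L6}
  DF(L4)={L6}
  DF(L5)={L6}
  DF(L6)=∅

DF(L1) = ["L3", "L6"]

Answer: ["L3", "L6"]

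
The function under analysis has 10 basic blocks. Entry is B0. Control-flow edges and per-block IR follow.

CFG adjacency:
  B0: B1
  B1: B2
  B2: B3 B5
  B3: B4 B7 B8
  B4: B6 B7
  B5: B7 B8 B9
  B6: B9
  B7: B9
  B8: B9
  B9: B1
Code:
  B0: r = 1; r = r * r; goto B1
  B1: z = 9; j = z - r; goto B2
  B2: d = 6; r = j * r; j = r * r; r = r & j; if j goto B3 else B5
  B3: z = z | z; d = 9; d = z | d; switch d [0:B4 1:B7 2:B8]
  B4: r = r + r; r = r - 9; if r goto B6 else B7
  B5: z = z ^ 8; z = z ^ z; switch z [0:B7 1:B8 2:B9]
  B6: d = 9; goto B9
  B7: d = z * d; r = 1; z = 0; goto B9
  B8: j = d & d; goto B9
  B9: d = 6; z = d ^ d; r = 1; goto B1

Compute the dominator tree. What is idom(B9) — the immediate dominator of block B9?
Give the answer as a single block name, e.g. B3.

idom tree: B1←B0 B2←B1 B3←B2 B4←B3 B5←B2 B6←B4 B7←B2 B8←B2 B9←B2
Dom at joins:
  B1: preds {B0,B9}: {B0} ∩ {B0,B1,B2,B9} = {B0}; idom=B0
  B7: preds {B3,B4,B5}: {B0,B1,B2,B3} ∩ {B0,B1,B2,B3,B4} ∩ {B0,B1,B2,B5} = {B0,B1,B2}; idom=B2
  B8: preds {B3,B5}: {B0,B1,B2,B3} ∩ {B0,B1,B2,B5} = {B0,B1,B2}; idom=B2
  B9: preds {B5,B6,B7,B8}: {B0,B1,B2,B5} ∩ {B0,B1,B2,B3,B4,B6} ∩ {B0,B1,B2,B7} ∩ {B0,B1,B2,B8} = {B0,B1,B2}; idom=B2

idom(B9) = B2

Answer: B2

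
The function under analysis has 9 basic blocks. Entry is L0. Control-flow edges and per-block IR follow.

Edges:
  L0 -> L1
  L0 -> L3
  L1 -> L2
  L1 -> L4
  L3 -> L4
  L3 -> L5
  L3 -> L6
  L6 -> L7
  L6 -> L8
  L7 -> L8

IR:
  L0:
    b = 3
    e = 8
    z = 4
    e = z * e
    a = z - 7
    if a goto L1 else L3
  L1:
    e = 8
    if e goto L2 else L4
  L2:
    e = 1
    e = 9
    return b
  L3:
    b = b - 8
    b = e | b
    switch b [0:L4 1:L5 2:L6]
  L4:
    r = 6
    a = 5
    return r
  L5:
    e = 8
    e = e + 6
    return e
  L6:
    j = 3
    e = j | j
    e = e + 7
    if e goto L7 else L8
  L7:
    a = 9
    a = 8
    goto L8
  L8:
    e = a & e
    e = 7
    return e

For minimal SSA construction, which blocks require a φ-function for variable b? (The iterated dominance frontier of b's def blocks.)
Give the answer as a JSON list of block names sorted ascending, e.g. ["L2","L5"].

idom tree: L1←L0 L2←L1 L3←L0 L4←L0 L5←L3 L6←L3 L7←L6 L8←L6
Dom at joins:
  L4: preds {L1,L3}: {L0,L1} ∩ {L0,L3} = {L0}; idom=L0
  L8: preds {L6,L7}: {L0,L3,L6} ∩ {L0,L3,L6,L7} = {L0,L3,L6}; idom=L6

DF derivation:
  join L4 pred L1: L1 stop@L0
  join L4 pred L3: L3 stop@L0
  join L8 pred L6: · stop@L6
  join L8 pred L7: L7 stop@L6
  L0: DF=∅
  L1: DF={L4}
  L2: DF=∅
  L3: DF={L4}
  L4: DF=∅
  L5: DF=∅
  L6: DF=∅
  L7: DF={L8}
  L8: DF=∅

φ for b: defs {L0,L3}
  DF⁺ = {L4}

Answer: ["L4"]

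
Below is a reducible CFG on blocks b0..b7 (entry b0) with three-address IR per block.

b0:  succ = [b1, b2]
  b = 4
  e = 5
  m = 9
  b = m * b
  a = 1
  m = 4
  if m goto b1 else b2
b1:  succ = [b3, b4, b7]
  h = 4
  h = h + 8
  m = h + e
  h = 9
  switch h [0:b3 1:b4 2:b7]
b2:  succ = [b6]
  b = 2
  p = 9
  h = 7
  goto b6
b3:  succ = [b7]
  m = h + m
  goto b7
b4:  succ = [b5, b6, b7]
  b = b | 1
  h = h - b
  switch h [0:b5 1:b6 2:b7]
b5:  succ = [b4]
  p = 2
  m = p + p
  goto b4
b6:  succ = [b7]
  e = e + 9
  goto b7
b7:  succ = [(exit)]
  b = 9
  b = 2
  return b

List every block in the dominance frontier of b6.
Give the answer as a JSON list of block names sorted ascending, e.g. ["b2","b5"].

idom tree: b1←b0 b2←b0 b3←b1 b4←b1 b5←b4 b6←b0 b7←b0
Dom∩ at merges:
  b4: preds {b1,b5}: {b0,b1} ∩ {b0,b1,b4,b5} = {b0,b1}; idom=b1
  b6: preds {b2,b4}: {b0,b2} ∩ {b0,b1,b4} = {b0}; idom=b0
  b7: preds {b1,b3,b4,b6}: {b0,b1} ∩ {b0,b1,b3} ∩ {b0,b1,b4} ∩ {b0,b6} = {b0}; idom=b0

DF walk-up:
  b4←b1: walk · to b1
  b4←b5: walk b5→b4 to b1
  b6←b2: walk b2 to b0
  b6←b4: walk b4→b1 to b0
  b7←b1: walk b1 to b0
  b7←b3: walk b3→b1 to b0
  b7←b4: walk b4→b1 to b0
  b7←b6: walk b6 to b0
  b0 → ∅
  b1 → {b6,b7}
  b2 → {b6}
  b3 → {b7}
  b4 → {b4,b6,b7}
  b5 → {b4}
  b6 → {b7}
  b7 → ∅

DF(b6) = ["b7"]

Answer: ["b7"]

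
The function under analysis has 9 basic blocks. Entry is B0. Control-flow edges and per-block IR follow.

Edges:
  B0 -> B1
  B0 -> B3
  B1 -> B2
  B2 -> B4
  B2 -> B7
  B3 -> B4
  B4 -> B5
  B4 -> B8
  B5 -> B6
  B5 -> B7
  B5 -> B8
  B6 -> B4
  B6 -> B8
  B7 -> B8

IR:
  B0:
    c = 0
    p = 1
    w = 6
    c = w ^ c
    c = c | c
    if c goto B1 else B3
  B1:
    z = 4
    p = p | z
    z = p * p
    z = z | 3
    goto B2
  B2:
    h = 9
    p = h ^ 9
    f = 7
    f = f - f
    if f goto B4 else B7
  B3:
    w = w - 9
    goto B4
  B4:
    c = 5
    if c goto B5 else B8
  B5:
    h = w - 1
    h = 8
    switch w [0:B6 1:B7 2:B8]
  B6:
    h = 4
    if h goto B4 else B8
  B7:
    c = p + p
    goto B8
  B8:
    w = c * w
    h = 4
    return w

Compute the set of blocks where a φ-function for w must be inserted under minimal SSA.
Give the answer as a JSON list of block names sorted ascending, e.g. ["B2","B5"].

idom tree: B1←B0 B2←B1 B3←B0 B4←B0 B5←B4 B6←B5 B7←B0 B8←B0
Dom at joins:
  B4: preds {B2,B3,B6}: {B0,B1,B2} ∩ {B0,B3} ∩ {B0,B4,B5,B6} = {B0}; idom=B0
  B7: preds {B2,B5}: {B0,B1,B2} ∩ {B0,B4,B5} = {B0}; idom=B0
  B8: preds {B4,B5,B6,B7}: {B0,B4} ∩ {B0,B4,B5} ∩ {B0,B4,B5,B6} ∩ {B0,B7} = {B0}; idom=B0

DF derivation:
  B4←B2: walk B2→B1 to B0
  B4←B3: walk B3 to B0
  B4←B6: walk B6→B5→B4 to B0
  B7←B2: walk B2→B1 to B0
  B7←B5: walk B5→B4 to B0
  B8←B4: walk B4 to B0
  B8←B5: walk B5→B4 to B0
  B8←B6: walk B6→B5→B4 to B0
  B8←B7: walk B7 to B0
  B0 → ∅
  B1 → {B4,B7}
  B2 → {B4,B7}
  B3 → {B4}
  B4 → {B4,B7,B8}
  B5 → {B4,B7,B8}
  B6 → {B4,B8}
  B7 → {B8}
  B8 → ∅

φ for w: defs {B0,B3,B8}
  DF⁺ = {B4,B7,B8}

Answer: ["B4", "B7", "B8"]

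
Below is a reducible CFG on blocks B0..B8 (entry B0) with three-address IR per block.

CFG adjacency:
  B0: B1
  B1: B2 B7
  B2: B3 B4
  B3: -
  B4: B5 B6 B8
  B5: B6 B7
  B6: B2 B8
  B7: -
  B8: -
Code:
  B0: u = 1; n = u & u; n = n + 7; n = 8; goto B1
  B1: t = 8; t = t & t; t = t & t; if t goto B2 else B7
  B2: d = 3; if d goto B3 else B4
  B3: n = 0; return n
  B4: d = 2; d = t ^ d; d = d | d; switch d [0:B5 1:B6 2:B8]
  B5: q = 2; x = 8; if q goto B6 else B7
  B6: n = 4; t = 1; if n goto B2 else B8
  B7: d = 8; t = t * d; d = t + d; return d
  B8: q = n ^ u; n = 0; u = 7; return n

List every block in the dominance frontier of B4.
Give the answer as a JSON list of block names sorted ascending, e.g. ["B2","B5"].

idom tree: B1←B0 B2←B1 B3←B2 B4←B2 B5←B4 B6←B4 B7←B1 B8←B4
Join-block Dom:
  B2: preds {B1,B6}: {B0,B1} ∩ {B0,B1,B2,B4,B6} = {B0,B1}; idom=B1
  B6: preds {B4,B5}: {B0,B1,B2,B4} ∩ {B0,B1,B2,B4,B5} = {B0,B1,B2,B4}; idom=B4
  B7: preds {B1,B5}: {B0,B1} ∩ {B0,B1,B2,B4,B5} = {B0,B1}; idom=B1
  B8: preds {B4,B6}: {B0,B1,B2,B4} ∩ {B0,B1,B2,B4,B6} = {B0,B1,B2,B4}; idom=B4

DF walk-up:
  join B2 pred B1: · stop@B1
  join B2 pred B6: B6→B4→B2 stop@B1
  join B6 pred B4: · stop@B4
  join B6 pred B5: B5 stop@B4
  join B7 pred B1: · stop@B1
  join B7 pred B5: B5→B4→B2 stop@B1
  join B8 pred B4: · stop@B4
  join B8 pred B6: B6 stop@B4
  B0: DF=∅
  B1: DF=∅
  B2: DF={B2,B7}
  B3: DF=∅
  B4: DF={B2,B7}
  B5: DF={B6,B7}
  B6: DF={B2,B8}
  B7: DF=∅
  B8: DF=∅

DF(B4) = ["B2", "B7"]

Answer: ["B2", "B7"]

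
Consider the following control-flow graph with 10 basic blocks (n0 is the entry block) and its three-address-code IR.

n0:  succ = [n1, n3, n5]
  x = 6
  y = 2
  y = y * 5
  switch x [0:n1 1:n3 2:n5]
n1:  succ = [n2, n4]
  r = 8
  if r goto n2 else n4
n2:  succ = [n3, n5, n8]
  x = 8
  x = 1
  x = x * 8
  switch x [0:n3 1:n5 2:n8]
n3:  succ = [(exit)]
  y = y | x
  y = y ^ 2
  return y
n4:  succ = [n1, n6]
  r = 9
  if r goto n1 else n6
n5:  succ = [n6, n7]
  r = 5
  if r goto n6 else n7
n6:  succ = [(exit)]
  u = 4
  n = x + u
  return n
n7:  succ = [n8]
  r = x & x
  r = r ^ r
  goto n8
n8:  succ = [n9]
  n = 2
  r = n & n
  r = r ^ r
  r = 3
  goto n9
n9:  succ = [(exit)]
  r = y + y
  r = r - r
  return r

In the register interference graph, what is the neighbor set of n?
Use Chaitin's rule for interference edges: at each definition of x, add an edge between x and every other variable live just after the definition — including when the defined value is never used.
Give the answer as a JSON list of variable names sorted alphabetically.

Block summaries:
  n0 def {x,y} use ∅
  n1 def {r} use ∅
  n2 def {x} use ∅
  n3 def {y} use {x,y}
  n4 def {r} use ∅
  n5 def {r} use ∅
  n6 def {n,u} use {x}
  n7 def {r} use {x}
  n8 def {n,r} use ∅
  n9 def {r} use {y}

Liveness:
  live n0: ∅→{x,y}
  live n1: {x,y}→{x,y}
  live n2: {y}→{x,y}
  live n3: {x,y}→∅
  live n4: {x,y}→{x,y}
  live n5: {x,y}→{x,y}
  live n6: {x}→∅
  live n7: {x,y}→{y}
  live n8: {y}→{y}
  live n9: {y}→∅

Interfere edges:
  n↔{y}
  r↔{x,y}
  u↔{x}
  x↔{r,u,y}
  y↔{n,r,x}

N(n) = ["y"]

Answer: ["y"]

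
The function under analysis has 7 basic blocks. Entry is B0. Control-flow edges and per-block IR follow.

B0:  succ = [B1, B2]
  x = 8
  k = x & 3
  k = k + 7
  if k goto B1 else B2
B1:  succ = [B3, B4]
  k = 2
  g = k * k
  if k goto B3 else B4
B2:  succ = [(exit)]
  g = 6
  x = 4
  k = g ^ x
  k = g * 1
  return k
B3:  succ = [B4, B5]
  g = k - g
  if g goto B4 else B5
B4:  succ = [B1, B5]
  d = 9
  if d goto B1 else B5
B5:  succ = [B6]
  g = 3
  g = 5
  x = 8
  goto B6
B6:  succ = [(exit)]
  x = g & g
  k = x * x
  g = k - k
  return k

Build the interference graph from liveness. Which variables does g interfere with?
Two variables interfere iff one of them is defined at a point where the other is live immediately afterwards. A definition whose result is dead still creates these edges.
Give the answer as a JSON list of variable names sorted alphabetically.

def/use:
  B0: {k,x} / ∅
  B1: {g,k} / ∅
  B2: {g,k,x} / ∅
  B3: {g} / {g,k}
  B4: {d} / ∅
  B5: {g,x} / ∅
  B6: {g,k,x} / {g}

Backward fixpoint:
  B0 li=∅ lo=∅
  B1 li=∅ lo={g,k}
  B2 li=∅ lo=∅
  B3 li={g,k} lo=∅
  B4 li=∅ lo=∅
  B5 li=∅ lo={g}
  B6 li={g} lo=∅

Conflict graph:
  d: ∅
  g: {k,x}
  k: {g}
  x: {g}

N(g) = ["k", "x"]

Answer: ["k", "x"]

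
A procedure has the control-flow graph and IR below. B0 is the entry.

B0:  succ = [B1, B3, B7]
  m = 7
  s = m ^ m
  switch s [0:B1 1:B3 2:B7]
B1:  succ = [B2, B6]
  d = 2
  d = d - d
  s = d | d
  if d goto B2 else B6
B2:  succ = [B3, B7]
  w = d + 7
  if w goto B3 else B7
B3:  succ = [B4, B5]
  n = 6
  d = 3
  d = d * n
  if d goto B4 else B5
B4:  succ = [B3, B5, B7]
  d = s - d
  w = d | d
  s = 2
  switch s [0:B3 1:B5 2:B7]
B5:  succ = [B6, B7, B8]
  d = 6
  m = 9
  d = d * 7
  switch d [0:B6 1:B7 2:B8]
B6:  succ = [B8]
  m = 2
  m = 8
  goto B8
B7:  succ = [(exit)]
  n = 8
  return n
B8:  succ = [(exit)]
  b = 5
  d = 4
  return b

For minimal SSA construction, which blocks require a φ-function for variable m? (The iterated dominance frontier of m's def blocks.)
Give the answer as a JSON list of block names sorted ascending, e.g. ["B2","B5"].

idom tree: B1←B0 B2←B1 B3←B0 B4←B3 B5←B3 B6←B0 B7←B0 B8←B0
Dom∩ at merges:
  B3: preds {B0,B2,B4}: {B0} ∩ {B0,B1,B2} ∩ {B0,B3,B4} = {B0}; idom=B0
  B5: preds {B3,B4}: {B0,B3} ∩ {B0,B3,B4} = {B0,B3}; idom=B3
  B6: preds {B1,B5}: {B0,B1} ∩ {B0,B3,B5} = {B0}; idom=B0
  B7: preds {B0,B2,B4,B5}: {B0} ∩ {B0,B1,B2} ∩ {B0,B3,B4} ∩ {B0,B3,B5} = {B0}; idom=B0
  B8: preds {B5,B6}: {B0,B3,B5} ∩ {B0,B6} = {B0}; idom=B0

DF derivation:
  B3←B0: walk · to B0
  B3←B2: walk B2→B1 to B0
  B3←B4: walk B4→B3 to B0
  B5←B3: walk · to B3
  B5←B4: walk B4 to B3
  B6←B1: walk B1 to B0
  B6←B5: walk B5→B3 to B0
  B7←B0: walk · to B0
  B7←B2: walk B2→B1 to B0
  B7←B4: walk B4→B3 to B0
  B7←B5: walk B5→B3 to B0
  B8←B5: walk B5→B3 to B0
  B8←B6: walk B6 to B0
  DF(B0)=∅
  DF(B1)={B3,B6,B7}
  DF(B2)={B3,B7}
  DF(B3)={B3,B6,B7,B8}
  DF(B4)={B3,B5,B7}
  DF(B5)={B6,B7,B8}
  DF(B6)={B8}
  DF(B7)=∅
  DF(B8)=∅

φ for m: defs {B0,B5,B6}
  DF⁺ = {B6,B7,B8}

Answer: ["B6", "B7", "B8"]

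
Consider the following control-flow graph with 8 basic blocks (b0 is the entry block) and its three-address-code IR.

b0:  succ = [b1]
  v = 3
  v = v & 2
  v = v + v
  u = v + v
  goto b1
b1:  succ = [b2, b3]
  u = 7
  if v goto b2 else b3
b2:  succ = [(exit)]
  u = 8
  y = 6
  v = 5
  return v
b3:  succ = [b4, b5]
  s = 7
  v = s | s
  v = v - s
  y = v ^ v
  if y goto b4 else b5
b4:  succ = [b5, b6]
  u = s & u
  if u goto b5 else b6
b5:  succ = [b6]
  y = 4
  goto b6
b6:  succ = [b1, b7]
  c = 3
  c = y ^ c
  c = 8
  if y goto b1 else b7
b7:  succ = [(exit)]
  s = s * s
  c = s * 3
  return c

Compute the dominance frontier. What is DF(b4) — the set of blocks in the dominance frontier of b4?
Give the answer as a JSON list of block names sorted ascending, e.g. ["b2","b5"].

idom tree: b1←b0 b2←b1 b3←b1 b4←b3 b5←b3 b6←b3 b7←b6
Dom at joins:
  b1: preds {b0,b6}: {b0} ∩ {b0,b1,b3,b6} = {b0}; idom=b0
  b5: preds {b3,b4}: {b0,b1,b3} ∩ {b0,b1,b3,b4} = {b0,b1,b3}; idom=b3
  b6: preds {b4,b5}: {b0,b1,b3,b4} ∩ {b0,b1,b3,b5} = {b0,b1,b3}; idom=b3

DF derivation:
  b1←b0: walk · to b0
  b1←b6: walk b6→b3→b1 to b0
  b5←b3: walk · to b3
  b5←b4: walk b4 to b3
  b6←b4: walk b4 to b3
  b6←b5: walk b5 to b3
  b0: DF=∅
  b1: DF={b1}
  b2: DF=∅
  b3: DF={b1}
  b4: DF={b5,b6}
  b5: DF={b6}
  b6: DF={b1}
  b7: DF=∅

DF(b4) = ["b5", "b6"]

Answer: ["b5", "b6"]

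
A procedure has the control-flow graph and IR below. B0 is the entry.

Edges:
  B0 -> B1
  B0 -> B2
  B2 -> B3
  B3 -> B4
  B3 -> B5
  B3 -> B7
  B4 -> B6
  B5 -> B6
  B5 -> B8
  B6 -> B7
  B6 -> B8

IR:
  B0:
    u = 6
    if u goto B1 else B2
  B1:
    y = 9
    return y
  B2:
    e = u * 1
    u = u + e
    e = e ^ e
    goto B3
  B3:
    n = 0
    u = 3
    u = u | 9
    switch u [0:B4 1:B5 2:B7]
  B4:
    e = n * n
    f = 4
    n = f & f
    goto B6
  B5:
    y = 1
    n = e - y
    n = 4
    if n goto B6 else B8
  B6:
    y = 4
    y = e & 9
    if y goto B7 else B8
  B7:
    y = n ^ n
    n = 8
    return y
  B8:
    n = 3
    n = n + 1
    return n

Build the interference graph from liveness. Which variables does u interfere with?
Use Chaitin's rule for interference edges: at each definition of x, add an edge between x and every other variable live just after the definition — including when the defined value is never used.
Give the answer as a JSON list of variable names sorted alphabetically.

Per-block:
  B0: {u} / ∅
  B1: {y} / ∅
  B2: {e,u} / {u}
  B3: {n,u} / ∅
  B4: {e,f,n} / {n}
  B5: {n,y} / {e}
  B6: {y} / {e}
  B7: {n,y} / {n}
  B8: {n} / ∅

Liveness:
  B0 li=∅ lo={u}
  B1 li=∅ lo=∅
  B2 li={u} lo={e}
  B3 li={e} lo={e,n}
  B4 li={n} lo={e,n}
  B5 li={e} lo={e,n}
  B6 li={e,n} lo={n}
  B7 li={n} lo=∅
  B8 li=∅ lo=∅

Interfere edges:
  e↔{f,n,u,y}
  f↔{e}
  n↔{e,u,y}
  u↔{e,n}
  y↔{e,n}

N(u) = ["e", "n"]

Answer: ["e", "n"]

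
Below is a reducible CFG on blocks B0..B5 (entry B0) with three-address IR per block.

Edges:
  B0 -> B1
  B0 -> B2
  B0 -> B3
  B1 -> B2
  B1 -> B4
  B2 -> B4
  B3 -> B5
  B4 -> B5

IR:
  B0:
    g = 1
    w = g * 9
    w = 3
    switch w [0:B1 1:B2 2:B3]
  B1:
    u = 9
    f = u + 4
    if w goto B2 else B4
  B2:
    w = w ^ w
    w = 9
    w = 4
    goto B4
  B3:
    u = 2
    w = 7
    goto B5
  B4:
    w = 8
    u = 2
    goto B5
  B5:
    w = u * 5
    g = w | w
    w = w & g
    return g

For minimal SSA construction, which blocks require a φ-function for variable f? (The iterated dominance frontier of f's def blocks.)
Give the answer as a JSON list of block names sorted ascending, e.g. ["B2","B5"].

Answer: ["B2", "B4", "B5"]

Derivation:
idom tree: B1←B0 B2←B0 B3←B0 B4←B0 B5←B0
Join-block Dom:
  B2: preds {B0,B1}: {B0} ∩ {B0,B1} = {B0}; idom=B0
  B4: preds {B1,B2}: {B0,B1} ∩ {B0,B2} = {B0}; idom=B0
  B5: preds {B3,B4}: {B0,B3} ∩ {B0,B4} = {B0}; idom=B0

DF derivation:
  join B2 pred B0: · stop@B0
  join B2 pred B1: B1 stop@B0
  join B4 pred B1: B1 stop@B0
  join B4 pred B2: B2 stop@B0
  join B5 pred B3: B3 stop@B0
  join B5 pred B4: B4 stop@B0
  B0: DF=∅
  B1: DF={B2,B4}
  B2: DF={B4}
  B3: DF={B5}
  B4: DF={B5}
  B5: DF=∅

φ for f: defs {B1}
  DF⁺ = {B2,B4,B5}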